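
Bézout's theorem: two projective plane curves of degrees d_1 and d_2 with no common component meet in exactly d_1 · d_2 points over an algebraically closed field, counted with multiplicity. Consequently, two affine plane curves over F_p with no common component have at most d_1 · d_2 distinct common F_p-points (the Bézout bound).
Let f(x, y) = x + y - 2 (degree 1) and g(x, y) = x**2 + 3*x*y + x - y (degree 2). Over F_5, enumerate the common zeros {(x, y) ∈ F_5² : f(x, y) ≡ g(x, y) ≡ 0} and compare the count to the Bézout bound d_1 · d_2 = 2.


Common zeros: ∅; count = 0; Bézout bound = 2.

deg(f) = 1, deg(g) = 2, so Bézout bound = 2.
Scan x ∈ F_5. For each x, list the y ∈ F_5 with f(x, y) ≡ 0 and those with g(x, y) ≡ 0 (mod 5); the common zeros in that column are the intersection.
  x = 0: f ≡ 0 at y ∈ {2}; g ≡ 0 at y ∈ {0}; common: ∅.
  x = 1: f ≡ 0 at y ∈ {1}; g ≡ 0 at y ∈ {4}; common: ∅.
  x = 2: f ≡ 0 at y ∈ {0}; g ≡ 0 at y ∈ ∅; common: ∅.
  x = 3: f ≡ 0 at y ∈ {4}; g ≡ 0 at y ∈ {1}; common: ∅.
  x = 4: f ≡ 0 at y ∈ {3}; g ≡ 0 at y ∈ {0}; common: ∅.
Collecting: common zeros = ∅, so the count is 0.
Comparison with the Bézout bound: 0 ≤ 2 = deg(f)·deg(g), as expected for curves with no common component (the affine F_5-count falls short of the bound because intersections may lie at infinity, over extension fields, or carry multiplicity).


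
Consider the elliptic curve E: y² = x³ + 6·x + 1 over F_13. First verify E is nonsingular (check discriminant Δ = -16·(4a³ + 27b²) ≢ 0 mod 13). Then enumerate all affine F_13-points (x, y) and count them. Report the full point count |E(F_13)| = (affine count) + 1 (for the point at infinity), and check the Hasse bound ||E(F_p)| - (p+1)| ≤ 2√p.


Affine points = {(0, 1), (0, 12), (5, 0), (7, 3), (7, 10), (9, 2), (9, 11)}; affine count = 7; |E(F_13)| = 8.

Discriminant check: Δ ∝ 4a³ + 27b² = 4·6³ + 27·1² = 4·216 + 27·1 ≡ 7 (mod 13). Nonzero ⇒ E is nonsingular.
For each x ∈ F_13, compute rhs = x³ + 6·x + 1 mod 13, then count y ∈ F_13 with y² ≡ rhs.
  x = 0: rhs = 1, matching y values: 1, 12 (2 points).
  x = 1: rhs = 8, matching y values: none (0 points).
  x = 2: rhs = 8, matching y values: none (0 points).
  x = 3: rhs = 7, matching y values: none (0 points).
  x = 4: rhs = 11, matching y values: none (0 points).
  x = 5: rhs = 0, matching y values: 0 (1 points).
  x = 6: rhs = 6, matching y values: none (0 points).
  x = 7: rhs = 9, matching y values: 3, 10 (2 points).
  x = 8: rhs = 2, matching y values: none (0 points).
  x = 9: rhs = 4, matching y values: 2, 11 (2 points).
  x = 10: rhs = 8, matching y values: none (0 points).
  x = 11: rhs = 7, matching y values: none (0 points).
  x = 12: rhs = 7, matching y values: none (0 points).
Total affine count: 7.
Full point count |E(F_13)| = 7 + 1 = 8.
Hasse bound: |8 − (13+1)| = |-6| = 6 ≤ 2√13 ≈ 7.2111 ✓.


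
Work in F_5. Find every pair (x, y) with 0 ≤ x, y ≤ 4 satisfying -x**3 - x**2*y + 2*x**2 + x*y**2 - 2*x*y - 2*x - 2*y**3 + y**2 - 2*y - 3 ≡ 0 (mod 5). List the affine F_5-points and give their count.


Affine F_5-points: {(1, 3), (1, 4), (3, 4), (4, 3), (4, 4)}; count = 5.

For each of the 25 pairs (x, y) ∈ F_5², evaluate f(x, y) mod 5. Record the zeros.
  x = 0: [0↦2, 1↦4, 2↦1, 3↦1, 4↦2]  zeros at y ∈ ∅
  x = 1: [0↦1, 1↦1, 2↦3, 3↦0, 4↦0]  zeros at y ∈ {3, 4}
  x = 2: [0↦3, 1↦4, 2↦4, 3↦1, 4↦3]  zeros at y ∈ ∅
  x = 3: [0↦2, 1↦2, 2↦3, 3↦3, 4↦0]  zeros at y ∈ {4}
  x = 4: [0↦2, 1↦4, 2↦4, 3↦0, 4↦0]  zeros at y ∈ {3, 4}
Collecting zeros: affine points = {(1, 3), (1, 4), (3, 4), (4, 3), (4, 4)}.
Total count |C(F_5)_aff| = 5.


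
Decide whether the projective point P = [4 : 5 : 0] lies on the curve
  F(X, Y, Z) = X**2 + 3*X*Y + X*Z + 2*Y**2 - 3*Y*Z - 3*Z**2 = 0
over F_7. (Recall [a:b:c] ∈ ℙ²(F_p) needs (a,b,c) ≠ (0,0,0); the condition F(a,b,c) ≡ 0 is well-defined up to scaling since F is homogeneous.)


F(4,5,0) ≡ 0 (mod 7); P is on the curve.

Evaluate F(4, 5, 0) term-by-term (mod 7).
  X**2 ↦ 1·16·1·1 = 16
  3*X*Y ↦ 3·4·5·1 = 60
  X*Z ↦ 1·4·1·0 = 0
  2*Y**2 ↦ 2·1·25·1 = 50
  -3*Y*Z ↦ -3·1·5·0 = 0
  -3*Z**2 ↦ -3·1·1·0 = 0
Sum: F(4, 5, 0) = (16) + (60) + (0) + (50) + (0) + (0) = 126.
Reducing mod 7: 126 ≡ 0 (mod 7).
Since F(a, b, c) ≡ 0 (mod 7), P lies on the curve.


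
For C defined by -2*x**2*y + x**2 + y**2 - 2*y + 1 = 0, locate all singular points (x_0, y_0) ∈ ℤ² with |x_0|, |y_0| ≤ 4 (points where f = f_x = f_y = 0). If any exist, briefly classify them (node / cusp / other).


Singular points: {(0, 1)}; classification: node.

Compute partial derivatives:
  f_x = -4*x*y + 2*x.
  f_y = -2*x**2 + 2*y - 2.
Scan x_0 ∈ {−4, ..., 4}. For each x_0, f_y(x_0, y) is a polynomial in y; find its integer roots y ∈ {−4, ..., 4}, then test f_x and f at those candidates.
  x = -4: f_y(-4, y) = 2*y - 34; no integer root y with |y| ≤ 4.
  x = -3: f_y(-3, y) = 2*y - 20; no integer root y with |y| ≤ 4.
  x = -2: f_y(-2, y) = 2*y - 10; no integer root y with |y| ≤ 4.
  x = -1: f_y(-1, y) = 2*y - 4; vanishes at y ∈ {2}. (-1, 2): f_x = 6 ≠ 0.
  x = 0: f_y(0, y) = 2*y - 2; vanishes at y ∈ {1}. (0, 1): f_x = 0, f = 0 — SINGULAR.
  x = 1: f_y(1, y) = 2*y - 4; vanishes at y ∈ {2}. (1, 2): f_x = -6 ≠ 0.
  x = 2: f_y(2, y) = 2*y - 10; no integer root y with |y| ≤ 4.
  x = 3: f_y(3, y) = 2*y - 20; no integer root y with |y| ≤ 4.
  x = 4: f_y(4, y) = 2*y - 34; no integer root y with |y| ≤ 4.
Only singular point on the grid: (0, 1).
Classify: substitute x = 0 + u, y = 1 + v and expand: f = -2*u**2*v - u**2 + v**2.
No constant or linear terms (consistent with a singular point). Quadratic part: -u**2 + v**2. Cubic part: -2*u**2*v.
The quadratic part v**2 - u**2 = (v − u)(v + u) splits into two distinct linear factors, so there are two distinct tangent lines y − 1 = ±(x − 0) — this is a node (ordinary double point).
Classification: node.


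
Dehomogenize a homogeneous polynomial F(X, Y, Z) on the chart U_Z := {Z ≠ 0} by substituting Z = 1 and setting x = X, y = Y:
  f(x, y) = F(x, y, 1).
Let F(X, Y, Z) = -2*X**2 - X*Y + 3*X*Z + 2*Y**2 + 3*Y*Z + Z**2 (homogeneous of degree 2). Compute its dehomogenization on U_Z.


f(x, y) = -2*x**2 - x*y + 3*x + 2*y**2 + 3*y + 1

On U_Z we set Z = 1. Each monomial c·X^i·Y^j·Z^k in F becomes c·x^i·y^j·1^k = c·x^i·y^j.
Substituting Z = 1: F(X, Y, 1) = -2*x**2 - x*y + 3*x + 2*y**2 + 3*y + 1.
Note: deg(f) ≤ deg(F) = 2; strict inequality happens when F is divisible by Z (lost terms).


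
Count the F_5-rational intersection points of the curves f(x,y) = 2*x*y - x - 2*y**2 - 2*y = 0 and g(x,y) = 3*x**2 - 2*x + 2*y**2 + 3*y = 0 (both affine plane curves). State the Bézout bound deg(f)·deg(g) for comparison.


Common zeros: {(0, 0), (4, 1)}; count = 2; Bézout bound = 4.

deg(f) = 2, deg(g) = 2, so Bézout bound = 4.
Scan x ∈ F_5. For each x, list the y ∈ F_5 with f(x, y) ≡ 0 and those with g(x, y) ≡ 0 (mod 5); the common zeros in that column are the intersection.
  x = 0: f ≡ 0 at y ∈ {0, 4}; g ≡ 0 at y ∈ {0, 1}; common: {0}.
  x = 1: f ≡ 0 at y ∈ ∅; g ≡ 0 at y ∈ {2, 4}; common: ∅.
  x = 2: f ≡ 0 at y ∈ ∅; g ≡ 0 at y ∈ {3}; common: ∅.
  x = 3: f ≡ 0 at y ∈ ∅; g ≡ 0 at y ∈ {2, 4}; common: ∅.
  x = 4: f ≡ 0 at y ∈ {1, 2}; g ≡ 0 at y ∈ {0, 1}; common: {1}.
Collecting: common zeros = {(0, 0), (4, 1)}, so the count is 2.
Comparison with the Bézout bound: 2 ≤ 4 = deg(f)·deg(g), as expected for curves with no common component (the affine F_5-count falls short of the bound because intersections may lie at infinity, over extension fields, or carry multiplicity).


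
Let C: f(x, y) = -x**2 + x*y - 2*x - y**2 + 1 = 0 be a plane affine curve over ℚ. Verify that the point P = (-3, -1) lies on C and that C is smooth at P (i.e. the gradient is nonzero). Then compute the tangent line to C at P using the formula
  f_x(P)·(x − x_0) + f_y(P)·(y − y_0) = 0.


Tangent line at P: 3*x - y + 8 = 0.

Step 1: f(-3, -1) = 0, so P lies on C.
Step 2: partial derivatives
  f_x(x, y) = -2*x + y - 2, f_y(x, y) = x - 2*y.
  f_x(P) = 3, f_y(P) = -1 (gradient nonzero, so P is smooth).
Step 3: tangent line at P: 3·(x − -3) + -1·(y − -1) = 0.
Expanding: 3*x - y + 8 = 0.


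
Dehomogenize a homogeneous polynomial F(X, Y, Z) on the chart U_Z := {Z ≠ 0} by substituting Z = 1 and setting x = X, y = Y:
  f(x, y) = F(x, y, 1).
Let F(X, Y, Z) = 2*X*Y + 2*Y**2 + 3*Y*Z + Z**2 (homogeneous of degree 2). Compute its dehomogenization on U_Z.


f(x, y) = 2*x*y + 2*y**2 + 3*y + 1

On U_Z we set Z = 1. Each monomial c·X^i·Y^j·Z^k in F becomes c·x^i·y^j·1^k = c·x^i·y^j.
Substituting Z = 1: F(X, Y, 1) = 2*x*y + 2*y**2 + 3*y + 1.
Note: deg(f) ≤ deg(F) = 2; strict inequality happens when F is divisible by Z (lost terms).


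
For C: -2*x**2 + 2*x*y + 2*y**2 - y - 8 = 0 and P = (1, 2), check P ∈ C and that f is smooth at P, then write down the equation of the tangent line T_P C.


Tangent line at P: 9*y - 18 = 0.

Step 1: f(1, 2) = 0, so P lies on C.
Step 2: partial derivatives
  f_x(x, y) = -4*x + 2*y, f_y(x, y) = 2*x + 4*y - 1.
  f_x(P) = 0, f_y(P) = 9 (gradient nonzero, so P is smooth).
Step 3: tangent line at P: 0·(x − 1) + 9·(y − 2) = 0.
Expanding: 9*y - 18 = 0.


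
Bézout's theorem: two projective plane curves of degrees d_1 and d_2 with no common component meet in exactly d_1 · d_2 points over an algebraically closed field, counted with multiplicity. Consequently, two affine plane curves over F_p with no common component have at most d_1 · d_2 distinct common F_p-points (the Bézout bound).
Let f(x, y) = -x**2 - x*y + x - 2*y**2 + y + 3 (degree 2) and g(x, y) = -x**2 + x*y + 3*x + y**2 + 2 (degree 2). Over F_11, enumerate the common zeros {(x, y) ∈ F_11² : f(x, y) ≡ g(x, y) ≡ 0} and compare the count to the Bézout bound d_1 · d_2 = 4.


Common zeros: ∅; count = 0; Bézout bound = 4.

deg(f) = 2, deg(g) = 2, so Bézout bound = 4.
Scan x ∈ F_11. For each x, list the y ∈ F_11 with f(x, y) ≡ 0 and those with g(x, y) ≡ 0 (mod 11); the common zeros in that column are the intersection.
  x = 0: f ≡ 0 at y ∈ {7, 10}; g ≡ 0 at y ∈ {3, 8}; common: ∅.
  x = 1: f ≡ 0 at y ∈ ∅; g ≡ 0 at y ∈ ∅; common: ∅.
  x = 2: f ≡ 0 at y ∈ {6, 10}; g ≡ 0 at y ∈ ∅; common: ∅.
  x = 3: f ≡ 0 at y ∈ ∅; g ≡ 0 at y ∈ {9, 10}; common: ∅.
  x = 4: f ≡ 0 at y ∈ {6, 9}; g ≡ 0 at y ∈ ∅; common: ∅.
  x = 5: f ≡ 0 at y ∈ {2, 7}; g ≡ 0 at y ∈ ∅; common: ∅.
  x = 6: f ≡ 0 at y ∈ ∅; g ≡ 0 at y ∈ {2, 3}; common: ∅.
  x = 7: f ≡ 0 at y ∈ ∅; g ≡ 0 at y ∈ ∅; common: ∅.
  x = 8: f ≡ 0 at y ∈ ∅; g ≡ 0 at y ∈ ∅; common: ∅.
  x = 9: f ≡ 0 at y ∈ ∅; g ≡ 0 at y ∈ {4, 9}; common: ∅.
  x = 10: f ≡ 0 at y ∈ {3, 9}; g ≡ 0 at y ∈ {2, 10}; common: ∅.
Collecting: common zeros = ∅, so the count is 0.
Comparison with the Bézout bound: 0 ≤ 4 = deg(f)·deg(g), as expected for curves with no common component (the affine F_11-count falls short of the bound because intersections may lie at infinity, over extension fields, or carry multiplicity).


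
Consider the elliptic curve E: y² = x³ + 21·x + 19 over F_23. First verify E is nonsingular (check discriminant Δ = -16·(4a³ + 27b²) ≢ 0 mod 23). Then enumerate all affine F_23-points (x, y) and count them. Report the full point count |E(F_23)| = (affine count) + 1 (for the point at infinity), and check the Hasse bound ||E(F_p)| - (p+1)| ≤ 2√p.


Affine points = {(1, 8), (1, 15), (2, 0), (4, 11), (4, 12), (6, 4), (6, 19), (7, 7), (7, 16), (8, 3), (8, 20), (15, 11), (15, 12), (16, 9), (16, 14), (19, 3), (19, 20)}; affine count = 17; |E(F_23)| = 18.

Discriminant check: Δ ∝ 4a³ + 27b² = 4·21³ + 27·19² = 4·9261 + 27·361 ≡ 9 (mod 23). Nonzero ⇒ E is nonsingular.
For each x ∈ F_23, compute rhs = x³ + 21·x + 19 mod 23, then count y ∈ F_23 with y² ≡ rhs.
  x = 0: rhs = 19, matching y values: none (0 points).
  x = 1: rhs = 18, matching y values: 8, 15 (2 points).
  x = 2: rhs = 0, matching y values: 0 (1 points).
  x = 3: rhs = 17, matching y values: none (0 points).
  x = 4: rhs = 6, matching y values: 11, 12 (2 points).
  x = 5: rhs = 19, matching y values: none (0 points).
  x = 6: rhs = 16, matching y values: 4, 19 (2 points).
  x = 7: rhs = 3, matching y values: 7, 16 (2 points).
  x = 8: rhs = 9, matching y values: 3, 20 (2 points).
  x = 9: rhs = 17, matching y values: none (0 points).
  x = 10: rhs = 10, matching y values: none (0 points).
  x = 11: rhs = 17, matching y values: none (0 points).
  x = 12: rhs = 21, matching y values: none (0 points).
  x = 13: rhs = 5, matching y values: none (0 points).
  x = 14: rhs = 21, matching y values: none (0 points).
  x = 15: rhs = 6, matching y values: 11, 12 (2 points).
  x = 16: rhs = 12, matching y values: 9, 14 (2 points).
  x = 17: rhs = 22, matching y values: none (0 points).
  x = 18: rhs = 19, matching y values: none (0 points).
  x = 19: rhs = 9, matching y values: 3, 20 (2 points).
  x = 20: rhs = 21, matching y values: none (0 points).
  x = 21: rhs = 15, matching y values: none (0 points).
  x = 22: rhs = 20, matching y values: none (0 points).
Total affine count: 17.
Full point count |E(F_23)| = 17 + 1 = 18.
Hasse bound: |18 − (23+1)| = |-6| = 6 ≤ 2√23 ≈ 9.5917 ✓.


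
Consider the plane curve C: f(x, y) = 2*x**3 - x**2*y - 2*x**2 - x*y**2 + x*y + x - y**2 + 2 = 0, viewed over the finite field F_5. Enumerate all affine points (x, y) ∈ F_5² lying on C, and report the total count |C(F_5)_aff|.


Affine F_5-points: {(1, 2), (1, 3), (4, 1)}; count = 3.

For each of the 25 pairs (x, y) ∈ F_5², evaluate f(x, y) mod 5. Record the zeros.
  x = 0: [0↦2, 1↦1, 2↦3, 3↦3, 4↦1]  zeros at y ∈ ∅
  x = 1: [0↦3, 1↦1, 2↦0, 3↦0, 4↦1]  zeros at y ∈ {2, 3}
  x = 2: [0↦2, 1↦2, 2↦1, 3↦4, 4↦1]  zeros at y ∈ ∅
  x = 3: [0↦1, 1↦1, 2↦3, 3↦2, 4↦3]  zeros at y ∈ ∅
  x = 4: [0↦2, 1↦0, 2↦3, 3↦1, 4↦4]  zeros at y ∈ {1}
Collecting zeros: affine points = {(1, 2), (1, 3), (4, 1)}.
Total count |C(F_5)_aff| = 3.


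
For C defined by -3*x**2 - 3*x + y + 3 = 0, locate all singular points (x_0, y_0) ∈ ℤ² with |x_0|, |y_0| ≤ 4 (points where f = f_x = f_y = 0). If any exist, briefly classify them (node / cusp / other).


No singular points in the scanned grid; C is smooth there.

Compute partial derivatives:
  f_x = -6*x - 3.
  f_y = 1.
f_y = 1 is a nonzero constant, so f_y never vanishes: no point (x, y) can satisfy f = f_x = f_y = 0. In particular no (x, y) ∈ {−4, ..., 4}² is singular; the curve is smooth.


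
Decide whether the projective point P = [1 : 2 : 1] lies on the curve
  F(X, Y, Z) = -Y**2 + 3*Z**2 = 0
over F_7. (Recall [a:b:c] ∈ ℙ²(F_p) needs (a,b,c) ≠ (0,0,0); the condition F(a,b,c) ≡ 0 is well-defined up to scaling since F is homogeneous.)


F(1,2,1) ≡ 6 (mod 7); P is NOT on the curve.

Evaluate F(1, 2, 1) term-by-term (mod 7).
  -Y**2 ↦ -1·1·4·1 = -4
  3*Z**2 ↦ 3·1·1·1 = 3
Sum: F(1, 2, 1) = (-4) + (3) = -1.
Reducing mod 7: -1 ≡ 6 (mod 7).
Since F(a, b, c) ≡ 6 ≠ 0 (mod 7), P does NOT lie on the curve.


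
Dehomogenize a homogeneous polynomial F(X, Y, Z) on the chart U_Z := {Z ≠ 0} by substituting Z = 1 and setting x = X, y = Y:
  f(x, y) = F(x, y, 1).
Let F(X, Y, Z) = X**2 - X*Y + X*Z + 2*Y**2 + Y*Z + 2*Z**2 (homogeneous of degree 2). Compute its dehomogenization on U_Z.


f(x, y) = x**2 - x*y + x + 2*y**2 + y + 2

On U_Z we set Z = 1. Each monomial c·X^i·Y^j·Z^k in F becomes c·x^i·y^j·1^k = c·x^i·y^j.
Substituting Z = 1: F(X, Y, 1) = x**2 - x*y + x + 2*y**2 + y + 2.
Note: deg(f) ≤ deg(F) = 2; strict inequality happens when F is divisible by Z (lost terms).


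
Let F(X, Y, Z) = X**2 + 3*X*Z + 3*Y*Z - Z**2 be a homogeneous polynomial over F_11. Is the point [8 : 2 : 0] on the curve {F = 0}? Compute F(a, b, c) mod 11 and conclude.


F(8,2,0) ≡ 9 (mod 11); P is NOT on the curve.

Evaluate F(8, 2, 0) term-by-term (mod 11).
  X**2 ↦ 1·64·1·1 = 64
  3*X*Z ↦ 3·8·1·0 = 0
  3*Y*Z ↦ 3·1·2·0 = 0
  -Z**2 ↦ -1·1·1·0 = 0
Sum: F(8, 2, 0) = (64) + (0) + (0) + (0) = 64.
Reducing mod 11: 64 ≡ 9 (mod 11).
Since F(a, b, c) ≡ 9 ≠ 0 (mod 11), P does NOT lie on the curve.


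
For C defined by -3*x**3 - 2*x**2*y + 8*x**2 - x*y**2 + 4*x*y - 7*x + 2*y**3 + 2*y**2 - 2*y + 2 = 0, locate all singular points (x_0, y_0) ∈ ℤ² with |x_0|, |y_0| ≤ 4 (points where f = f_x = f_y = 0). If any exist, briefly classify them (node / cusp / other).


Singular points: {(1, 0)}; classification: node.

Compute partial derivatives:
  f_x = -9*x**2 - 4*x*y + 16*x - y**2 + 4*y - 7.
  f_y = -2*x**2 - 2*x*y + 4*x + 6*y**2 + 4*y - 2.
Scan x_0 ∈ {−4, ..., 4}. For each x_0, f_y(x_0, y) is a polynomial in y; find its integer roots y ∈ {−4, ..., 4}, then test f_x and f at those candidates.
  x = -4: f_y(-4, y) = 6*y**2 + 12*y - 50; no integer root y with |y| ≤ 4.
  x = -3: f_y(-3, y) = 6*y**2 + 10*y - 32; no integer root y with |y| ≤ 4.
  x = -2: f_y(-2, y) = 6*y**2 + 8*y - 18; no integer root y with |y| ≤ 4.
  x = -1: f_y(-1, y) = 6*y**2 + 6*y - 8; no integer root y with |y| ≤ 4.
  x = 0: f_y(0, y) = 6*y**2 + 4*y - 2; vanishes at y ∈ {-1}. (0, -1): f_x = -12 ≠ 0.
  x = 1: f_y(1, y) = 6*y**2 + 2*y; vanishes at y ∈ {0}. (1, 0): f_x = 0, f = 0 — SINGULAR.
  x = 2: f_y(2, y) = 6*y**2 - 2; no integer root y with |y| ≤ 4.
  x = 3: f_y(3, y) = 6*y**2 - 2*y - 8; vanishes at y ∈ {-1}. (3, -1): f_x = -33 ≠ 0.
  x = 4: f_y(4, y) = 6*y**2 - 4*y - 18; no integer root y with |y| ≤ 4.
Only singular point on the grid: (1, 0).
Classify: substitute x = 1 + u, y = 0 + v and expand: f = -3*u**3 - 2*u**2*v - u**2 - u*v**2 + 2*v**3 + v**2.
No constant or linear terms (consistent with a singular point). Quadratic part: -u**2 + v**2. Cubic part: -3*u**3 - 2*u**2*v - u*v**2 + 2*v**3.
The quadratic part v**2 - u**2 = (v − u)(v + u) splits into two distinct linear factors, so there are two distinct tangent lines y − 0 = ±(x − 1) — this is a node (ordinary double point).
Classification: node.


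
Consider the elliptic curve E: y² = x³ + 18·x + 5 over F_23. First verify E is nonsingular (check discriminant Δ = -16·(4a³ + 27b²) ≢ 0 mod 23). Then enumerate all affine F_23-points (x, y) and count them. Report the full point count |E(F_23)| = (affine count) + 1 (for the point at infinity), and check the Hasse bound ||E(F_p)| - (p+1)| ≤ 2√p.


Affine points = {(1, 1), (1, 22), (2, 7), (2, 16), (4, 7), (4, 16), (5, 6), (5, 17), (10, 9), (10, 14), (11, 4), (11, 19), (15, 4), (15, 19), (17, 7), (17, 16), (20, 4), (20, 19), (22, 3), (22, 20)}; affine count = 20; |E(F_23)| = 21.

Discriminant check: Δ ∝ 4a³ + 27b² = 4·18³ + 27·5² = 4·5832 + 27·25 ≡ 14 (mod 23). Nonzero ⇒ E is nonsingular.
For each x ∈ F_23, compute rhs = x³ + 18·x + 5 mod 23, then count y ∈ F_23 with y² ≡ rhs.
  x = 0: rhs = 5, matching y values: none (0 points).
  x = 1: rhs = 1, matching y values: 1, 22 (2 points).
  x = 2: rhs = 3, matching y values: 7, 16 (2 points).
  x = 3: rhs = 17, matching y values: none (0 points).
  x = 4: rhs = 3, matching y values: 7, 16 (2 points).
  x = 5: rhs = 13, matching y values: 6, 17 (2 points).
  x = 6: rhs = 7, matching y values: none (0 points).
  x = 7: rhs = 14, matching y values: none (0 points).
  x = 8: rhs = 17, matching y values: none (0 points).
  x = 9: rhs = 22, matching y values: none (0 points).
  x = 10: rhs = 12, matching y values: 9, 14 (2 points).
  x = 11: rhs = 16, matching y values: 4, 19 (2 points).
  x = 12: rhs = 17, matching y values: none (0 points).
  x = 13: rhs = 21, matching y values: none (0 points).
  x = 14: rhs = 11, matching y values: none (0 points).
  x = 15: rhs = 16, matching y values: 4, 19 (2 points).
  x = 16: rhs = 19, matching y values: none (0 points).
  x = 17: rhs = 3, matching y values: 7, 16 (2 points).
  x = 18: rhs = 20, matching y values: none (0 points).
  x = 19: rhs = 7, matching y values: none (0 points).
  x = 20: rhs = 16, matching y values: 4, 19 (2 points).
  x = 21: rhs = 7, matching y values: none (0 points).
  x = 22: rhs = 9, matching y values: 3, 20 (2 points).
Total affine count: 20.
Full point count |E(F_23)| = 20 + 1 = 21.
Hasse bound: |21 − (23+1)| = |-3| = 3 ≤ 2√23 ≈ 9.5917 ✓.


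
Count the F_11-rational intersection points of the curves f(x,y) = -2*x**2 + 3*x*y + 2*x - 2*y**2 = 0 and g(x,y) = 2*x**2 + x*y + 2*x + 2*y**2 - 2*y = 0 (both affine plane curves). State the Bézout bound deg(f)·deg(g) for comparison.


Common zeros: {(0, 0)}; count = 1; Bézout bound = 4.

deg(f) = 2, deg(g) = 2, so Bézout bound = 4.
Scan x ∈ F_11. For each x, list the y ∈ F_11 with f(x, y) ≡ 0 and those with g(x, y) ≡ 0 (mod 11); the common zeros in that column are the intersection.
  x = 0: f ≡ 0 at y ∈ {0}; g ≡ 0 at y ∈ {0, 1}; common: {0}.
  x = 1: f ≡ 0 at y ∈ {0, 7}; g ≡ 0 at y ∈ ∅; common: ∅.
  x = 2: f ≡ 0 at y ∈ {1, 2}; g ≡ 0 at y ∈ {4, 7}; common: ∅.
  x = 3: f ≡ 0 at y ∈ ∅; g ≡ 0 at y ∈ ∅; common: ∅.
  x = 4: f ≡ 0 at y ∈ ∅; g ≡ 0 at y ∈ {1, 9}; common: ∅.
  x = 5: f ≡ 0 at y ∈ {6, 7}; g ≡ 0 at y ∈ ∅; common: ∅.
  x = 6: f ≡ 0 at y ∈ {1, 8}; g ≡ 0 at y ∈ {4, 5}; common: ∅.
  x = 7: f ≡ 0 at y ∈ {8}; g ≡ 0 at y ∈ {5, 9}; common: ∅.
  x = 8: f ≡ 0 at y ∈ ∅; g ≡ 0 at y ∈ ∅; common: ∅.
  x = 9: f ≡ 0 at y ∈ ∅; g ≡ 0 at y ∈ ∅; common: ∅.
  x = 10: f ≡ 0 at y ∈ ∅; g ≡ 0 at y ∈ {0, 7}; common: ∅.
Collecting: common zeros = {(0, 0)}, so the count is 1.
Comparison with the Bézout bound: 1 ≤ 4 = deg(f)·deg(g), as expected for curves with no common component (the affine F_11-count falls short of the bound because intersections may lie at infinity, over extension fields, or carry multiplicity).


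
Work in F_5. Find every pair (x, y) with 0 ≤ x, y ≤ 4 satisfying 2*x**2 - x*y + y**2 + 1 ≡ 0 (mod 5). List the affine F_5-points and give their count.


Affine F_5-points: {(0, 2), (0, 3), (1, 2), (1, 4), (4, 1), (4, 3)}; count = 6.

For each of the 25 pairs (x, y) ∈ F_5², evaluate f(x, y) mod 5. Record the zeros.
  x = 0: [0↦1, 1↦2, 2↦0, 3↦0, 4↦2]  zeros at y ∈ {2, 3}
  x = 1: [0↦3, 1↦3, 2↦0, 3↦4, 4↦0]  zeros at y ∈ {2, 4}
  x = 2: [0↦4, 1↦3, 2↦4, 3↦2, 4↦2]  zeros at y ∈ ∅
  x = 3: [0↦4, 1↦2, 2↦2, 3↦4, 4↦3]  zeros at y ∈ ∅
  x = 4: [0↦3, 1↦0, 2↦4, 3↦0, 4↦3]  zeros at y ∈ {1, 3}
Collecting zeros: affine points = {(0, 2), (0, 3), (1, 2), (1, 4), (4, 1), (4, 3)}.
Total count |C(F_5)_aff| = 6.


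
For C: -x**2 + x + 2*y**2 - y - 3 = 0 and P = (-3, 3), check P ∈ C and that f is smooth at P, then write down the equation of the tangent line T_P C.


Tangent line at P: 7*x + 11*y - 12 = 0.

Step 1: f(-3, 3) = 0, so P lies on C.
Step 2: partial derivatives
  f_x(x, y) = 1 - 2*x, f_y(x, y) = 4*y - 1.
  f_x(P) = 7, f_y(P) = 11 (gradient nonzero, so P is smooth).
Step 3: tangent line at P: 7·(x − -3) + 11·(y − 3) = 0.
Expanding: 7*x + 11*y - 12 = 0.


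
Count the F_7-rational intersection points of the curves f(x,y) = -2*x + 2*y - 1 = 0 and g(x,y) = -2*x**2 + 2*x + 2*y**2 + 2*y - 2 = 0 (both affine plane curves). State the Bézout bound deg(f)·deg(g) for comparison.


Common zeros: {(3, 0)}; count = 1; Bézout bound = 2.

deg(f) = 1, deg(g) = 2, so Bézout bound = 2.
Scan x ∈ F_7. For each x, list the y ∈ F_7 with f(x, y) ≡ 0 and those with g(x, y) ≡ 0 (mod 7); the common zeros in that column are the intersection.
  x = 0: f ≡ 0 at y ∈ {4}; g ≡ 0 at y ∈ ∅; common: ∅.
  x = 1: f ≡ 0 at y ∈ {5}; g ≡ 0 at y ∈ ∅; common: ∅.
  x = 2: f ≡ 0 at y ∈ {6}; g ≡ 0 at y ∈ ∅; common: ∅.
  x = 3: f ≡ 0 at y ∈ {0}; g ≡ 0 at y ∈ {0, 6}; common: {0}.
  x = 4: f ≡ 0 at y ∈ {1}; g ≡ 0 at y ∈ {2, 4}; common: ∅.
  x = 5: f ≡ 0 at y ∈ {2}; g ≡ 0 at y ∈ {0, 6}; common: ∅.
  x = 6: f ≡ 0 at y ∈ {3}; g ≡ 0 at y ∈ ∅; common: ∅.
Collecting: common zeros = {(3, 0)}, so the count is 1.
Comparison with the Bézout bound: 1 ≤ 2 = deg(f)·deg(g), as expected for curves with no common component (the affine F_7-count falls short of the bound because intersections may lie at infinity, over extension fields, or carry multiplicity).


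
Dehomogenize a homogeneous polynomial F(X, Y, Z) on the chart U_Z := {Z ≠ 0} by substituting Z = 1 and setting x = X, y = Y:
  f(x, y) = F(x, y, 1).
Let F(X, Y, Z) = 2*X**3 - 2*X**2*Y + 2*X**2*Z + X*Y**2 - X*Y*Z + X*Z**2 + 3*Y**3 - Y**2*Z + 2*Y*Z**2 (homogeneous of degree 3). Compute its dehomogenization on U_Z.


f(x, y) = 2*x**3 - 2*x**2*y + 2*x**2 + x*y**2 - x*y + x + 3*y**3 - y**2 + 2*y

On U_Z we set Z = 1. Each monomial c·X^i·Y^j·Z^k in F becomes c·x^i·y^j·1^k = c·x^i·y^j.
Substituting Z = 1: F(X, Y, 1) = 2*x**3 - 2*x**2*y + 2*x**2 + x*y**2 - x*y + x + 3*y**3 - y**2 + 2*y.
Note: deg(f) ≤ deg(F) = 3; strict inequality happens when F is divisible by Z (lost terms).


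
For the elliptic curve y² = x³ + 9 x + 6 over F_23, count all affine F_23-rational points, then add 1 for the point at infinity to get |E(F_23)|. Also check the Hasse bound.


Affine points = {(0, 11), (0, 12), (1, 4), (1, 19), (2, 3), (2, 20), (6, 0), (12, 5), (12, 18), (14, 1), (14, 22), (17, 9), (17, 14), (21, 7), (21, 16)}; affine count = 15; |E(F_23)| = 16.

Discriminant check: Δ ∝ 4a³ + 27b² = 4·9³ + 27·6² = 4·729 + 27·36 ≡ 1 (mod 23). Nonzero ⇒ E is nonsingular.
For each x ∈ F_23, compute rhs = x³ + 9·x + 6 mod 23, then count y ∈ F_23 with y² ≡ rhs.
  x = 0: rhs = 6, matching y values: 11, 12 (2 points).
  x = 1: rhs = 16, matching y values: 4, 19 (2 points).
  x = 2: rhs = 9, matching y values: 3, 20 (2 points).
  x = 3: rhs = 14, matching y values: none (0 points).
  x = 4: rhs = 14, matching y values: none (0 points).
  x = 5: rhs = 15, matching y values: none (0 points).
  x = 6: rhs = 0, matching y values: 0 (1 points).
  x = 7: rhs = 21, matching y values: none (0 points).
  x = 8: rhs = 15, matching y values: none (0 points).
  x = 9: rhs = 11, matching y values: none (0 points).
  x = 10: rhs = 15, matching y values: none (0 points).
  x = 11: rhs = 10, matching y values: none (0 points).
  x = 12: rhs = 2, matching y values: 5, 18 (2 points).
  x = 13: rhs = 20, matching y values: none (0 points).
  x = 14: rhs = 1, matching y values: 1, 22 (2 points).
  x = 15: rhs = 20, matching y values: none (0 points).
  x = 16: rhs = 14, matching y values: none (0 points).
  x = 17: rhs = 12, matching y values: 9, 14 (2 points).
  x = 18: rhs = 20, matching y values: none (0 points).
  x = 19: rhs = 21, matching y values: none (0 points).
  x = 20: rhs = 21, matching y values: none (0 points).
  x = 21: rhs = 3, matching y values: 7, 16 (2 points).
  x = 22: rhs = 19, matching y values: none (0 points).
Total affine count: 15.
Full point count |E(F_23)| = 15 + 1 = 16.
Hasse bound: |16 − (23+1)| = |-8| = 8 ≤ 2√23 ≈ 9.5917 ✓.


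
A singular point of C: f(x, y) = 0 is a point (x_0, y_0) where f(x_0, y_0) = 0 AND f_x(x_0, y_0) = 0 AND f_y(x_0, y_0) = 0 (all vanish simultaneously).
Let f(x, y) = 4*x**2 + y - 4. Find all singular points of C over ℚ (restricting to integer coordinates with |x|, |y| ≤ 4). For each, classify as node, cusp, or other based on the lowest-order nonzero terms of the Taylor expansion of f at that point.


No singular points in the scanned grid; C is smooth there.

Compute partial derivatives:
  f_x = 8*x.
  f_y = 1.
f_y = 1 is a nonzero constant, so f_y never vanishes: no point (x, y) can satisfy f = f_x = f_y = 0. In particular no (x, y) ∈ {−4, ..., 4}² is singular; the curve is smooth.


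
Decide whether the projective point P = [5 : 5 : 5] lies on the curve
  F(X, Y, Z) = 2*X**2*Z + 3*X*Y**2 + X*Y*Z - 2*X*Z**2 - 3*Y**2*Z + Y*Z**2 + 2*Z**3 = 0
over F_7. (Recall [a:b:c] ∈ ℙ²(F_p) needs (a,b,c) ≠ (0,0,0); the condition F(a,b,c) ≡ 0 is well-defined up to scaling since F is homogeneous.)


F(5,5,5) ≡ 3 (mod 7); P is NOT on the curve.

Evaluate F(5, 5, 5) term-by-term (mod 7).
  2*X**2*Z ↦ 2·25·1·5 = 250
  3*X*Y**2 ↦ 3·5·25·1 = 375
  X*Y*Z ↦ 1·5·5·5 = 125
  -2*X*Z**2 ↦ -2·5·1·25 = -250
  -3*Y**2*Z ↦ -3·1·25·5 = -375
  Y*Z**2 ↦ 1·1·5·25 = 125
  2*Z**3 ↦ 2·1·1·125 = 250
Sum: F(5, 5, 5) = (250) + (375) + (125) + (-250) + (-375) + (125) + (250) = 500.
Reducing mod 7: 500 ≡ 3 (mod 7).
Since F(a, b, c) ≡ 3 ≠ 0 (mod 7), P does NOT lie on the curve.


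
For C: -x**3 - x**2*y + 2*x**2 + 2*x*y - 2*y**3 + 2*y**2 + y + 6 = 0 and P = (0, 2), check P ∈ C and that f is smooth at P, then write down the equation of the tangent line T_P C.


Tangent line at P: 4*x - 15*y + 30 = 0.

Step 1: f(0, 2) = 0, so P lies on C.
Step 2: partial derivatives
  f_x(x, y) = -3*x**2 - 2*x*y + 4*x + 2*y, f_y(x, y) = -x**2 + 2*x - 6*y**2 + 4*y + 1.
  f_x(P) = 4, f_y(P) = -15 (gradient nonzero, so P is smooth).
Step 3: tangent line at P: 4·(x − 0) + -15·(y − 2) = 0.
Expanding: 4*x - 15*y + 30 = 0.


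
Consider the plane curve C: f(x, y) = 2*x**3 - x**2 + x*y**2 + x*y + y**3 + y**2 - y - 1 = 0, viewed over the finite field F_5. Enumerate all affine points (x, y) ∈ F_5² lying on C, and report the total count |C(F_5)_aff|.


Affine F_5-points: {(0, 1), (0, 4), (1, 0), (1, 3), (3, 4), (4, 1), (4, 2)}; count = 7.

For each of the 25 pairs (x, y) ∈ F_5², evaluate f(x, y) mod 5. Record the zeros.
  x = 0: [0↦4, 1↦0, 2↦4, 3↦2, 4↦0]  zeros at y ∈ {1, 4}
  x = 1: [0↦0, 1↦3, 2↦1, 3↦0, 4↦1]  zeros at y ∈ {0, 3}
  x = 2: [0↦1, 1↦1, 2↦3, 3↦3, 4↦2]  zeros at y ∈ ∅
  x = 3: [0↦4, 1↦1, 2↦2, 3↦3, 4↦0]  zeros at y ∈ {4}
  x = 4: [0↦1, 1↦0, 2↦0, 3↦2, 4↦2]  zeros at y ∈ {1, 2}
Collecting zeros: affine points = {(0, 1), (0, 4), (1, 0), (1, 3), (3, 4), (4, 1), (4, 2)}.
Total count |C(F_5)_aff| = 7.


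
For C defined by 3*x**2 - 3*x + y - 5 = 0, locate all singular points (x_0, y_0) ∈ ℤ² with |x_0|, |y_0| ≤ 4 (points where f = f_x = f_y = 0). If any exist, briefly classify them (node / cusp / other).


No singular points in the scanned grid; C is smooth there.

Compute partial derivatives:
  f_x = 6*x - 3.
  f_y = 1.
f_y = 1 is a nonzero constant, so f_y never vanishes: no point (x, y) can satisfy f = f_x = f_y = 0. In particular no (x, y) ∈ {−4, ..., 4}² is singular; the curve is smooth.


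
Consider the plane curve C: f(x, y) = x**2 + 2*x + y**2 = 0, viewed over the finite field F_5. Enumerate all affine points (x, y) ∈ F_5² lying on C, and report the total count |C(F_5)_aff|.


Affine F_5-points: {(0, 0), (3, 0), (4, 1), (4, 4)}; count = 4.

For each of the 25 pairs (x, y) ∈ F_5², evaluate f(x, y) mod 5. Record the zeros.
  x = 0: [0↦0, 1↦1, 2↦4, 3↦4, 4↦1]  zeros at y ∈ {0}
  x = 1: [0↦3, 1↦4, 2↦2, 3↦2, 4↦4]  zeros at y ∈ ∅
  x = 2: [0↦3, 1↦4, 2↦2, 3↦2, 4↦4]  zeros at y ∈ ∅
  x = 3: [0↦0, 1↦1, 2↦4, 3↦4, 4↦1]  zeros at y ∈ {0}
  x = 4: [0↦4, 1↦0, 2↦3, 3↦3, 4↦0]  zeros at y ∈ {1, 4}
Collecting zeros: affine points = {(0, 0), (3, 0), (4, 1), (4, 4)}.
Total count |C(F_5)_aff| = 4.


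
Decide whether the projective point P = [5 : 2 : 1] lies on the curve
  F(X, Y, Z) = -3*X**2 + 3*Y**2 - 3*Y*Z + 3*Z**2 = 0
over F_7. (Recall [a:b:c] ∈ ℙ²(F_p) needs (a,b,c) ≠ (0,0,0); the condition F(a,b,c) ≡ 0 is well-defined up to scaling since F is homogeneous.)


F(5,2,1) ≡ 4 (mod 7); P is NOT on the curve.

Evaluate F(5, 2, 1) term-by-term (mod 7).
  -3*X**2 ↦ -3·25·1·1 = -75
  3*Y**2 ↦ 3·1·4·1 = 12
  -3*Y*Z ↦ -3·1·2·1 = -6
  3*Z**2 ↦ 3·1·1·1 = 3
Sum: F(5, 2, 1) = (-75) + (12) + (-6) + (3) = -66.
Reducing mod 7: -66 ≡ 4 (mod 7).
Since F(a, b, c) ≡ 4 ≠ 0 (mod 7), P does NOT lie on the curve.


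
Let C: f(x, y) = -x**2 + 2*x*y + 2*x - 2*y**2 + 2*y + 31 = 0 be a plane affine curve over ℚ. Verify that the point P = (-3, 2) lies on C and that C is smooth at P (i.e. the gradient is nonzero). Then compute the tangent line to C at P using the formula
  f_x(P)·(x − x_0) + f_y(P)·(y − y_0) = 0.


Tangent line at P: 12*x - 12*y + 60 = 0.

Step 1: f(-3, 2) = 0, so P lies on C.
Step 2: partial derivatives
  f_x(x, y) = -2*x + 2*y + 2, f_y(x, y) = 2*x - 4*y + 2.
  f_x(P) = 12, f_y(P) = -12 (gradient nonzero, so P is smooth).
Step 3: tangent line at P: 12·(x − -3) + -12·(y − 2) = 0.
Expanding: 12*x - 12*y + 60 = 0.


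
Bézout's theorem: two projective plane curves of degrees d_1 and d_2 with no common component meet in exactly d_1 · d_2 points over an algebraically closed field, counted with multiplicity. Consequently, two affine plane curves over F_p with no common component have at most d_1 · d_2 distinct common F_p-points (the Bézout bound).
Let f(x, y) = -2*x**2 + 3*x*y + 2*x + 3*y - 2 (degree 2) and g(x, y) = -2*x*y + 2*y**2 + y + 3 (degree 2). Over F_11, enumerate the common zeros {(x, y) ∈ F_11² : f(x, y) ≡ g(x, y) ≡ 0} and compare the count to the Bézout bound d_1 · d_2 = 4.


Common zeros: {(9, 10)}; count = 1; Bézout bound = 4.

deg(f) = 2, deg(g) = 2, so Bézout bound = 4.
Scan x ∈ F_11. For each x, list the y ∈ F_11 with f(x, y) ≡ 0 and those with g(x, y) ≡ 0 (mod 11); the common zeros in that column are the intersection.
  x = 0: f ≡ 0 at y ∈ {8}; g ≡ 0 at y ∈ ∅; common: ∅.
  x = 1: f ≡ 0 at y ∈ {4}; g ≡ 0 at y ∈ ∅; common: ∅.
  x = 2: f ≡ 0 at y ∈ {8}; g ≡ 0 at y ∈ ∅; common: ∅.
  x = 3: f ≡ 0 at y ∈ {3}; g ≡ 0 at y ∈ {1, 7}; common: ∅.
  x = 4: f ≡ 0 at y ∈ {1}; g ≡ 0 at y ∈ {3, 6}; common: ∅.
  x = 5: f ≡ 0 at y ∈ {6}; g ≡ 0 at y ∈ ∅; common: ∅.
  x = 6: f ≡ 0 at y ∈ {4}; g ≡ 0 at y ∈ {2, 9}; common: ∅.
  x = 7: f ≡ 0 at y ∈ {10}; g ≡ 0 at y ∈ ∅; common: ∅.
  x = 8: f ≡ 0 at y ∈ {3}; g ≡ 0 at y ∈ {5, 8}; common: ∅.
  x = 9: f ≡ 0 at y ∈ {10}; g ≡ 0 at y ∈ {4, 10}; common: {10}.
  x = 10: f ≡ 0 at y ∈ ∅; g ≡ 0 at y ∈ ∅; common: ∅.
Collecting: common zeros = {(9, 10)}, so the count is 1.
Comparison with the Bézout bound: 1 ≤ 4 = deg(f)·deg(g), as expected for curves with no common component (the affine F_11-count falls short of the bound because intersections may lie at infinity, over extension fields, or carry multiplicity).


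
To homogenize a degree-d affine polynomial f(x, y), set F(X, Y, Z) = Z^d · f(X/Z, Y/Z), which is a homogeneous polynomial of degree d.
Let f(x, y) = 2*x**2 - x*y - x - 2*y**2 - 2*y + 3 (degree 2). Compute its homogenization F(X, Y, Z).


F(X, Y, Z) = 2*X**2 - X*Y - X*Z - 2*Y**2 - 2*Y*Z + 3*Z**2

deg(f) = 2.
Substitute x = X/Z, y = Y/Z into f, then multiply by Z^2.
  monomial 2·x^2·y^0 ↦ 2·X^2·Y^0·Z^0.
  monomial -1·x^1·y^1 ↦ -1·X^1·Y^1·Z^0.
  monomial -1·x^1·y^0 ↦ -1·X^1·Y^0·Z^1.
  monomial -2·x^0·y^2 ↦ -2·X^0·Y^2·Z^0.
  monomial -2·x^0·y^1 ↦ -2·X^0·Y^1·Z^1.
  monomial 3·x^0·y^0 ↦ 3·X^0·Y^0·Z^2.
Collecting: F(X, Y, Z) = 2*X**2 - X*Y - X*Z - 2*Y**2 - 2*Y*Z + 3*Z**2.


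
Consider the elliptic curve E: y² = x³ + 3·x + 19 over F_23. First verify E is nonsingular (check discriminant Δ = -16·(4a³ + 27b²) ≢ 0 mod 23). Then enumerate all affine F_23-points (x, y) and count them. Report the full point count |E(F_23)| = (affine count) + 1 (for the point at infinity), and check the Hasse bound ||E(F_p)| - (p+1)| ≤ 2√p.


Affine points = {(1, 0), (3, 3), (3, 20), (4, 7), (4, 16), (6, 0), (8, 7), (8, 16), (9, 4), (9, 19), (11, 7), (11, 16), (12, 9), (12, 14), (13, 1), (13, 22), (15, 9), (15, 14), (16, 0), (19, 9), (19, 14), (20, 11), (20, 12)}; affine count = 23; |E(F_23)| = 24.

Discriminant check: Δ ∝ 4a³ + 27b² = 4·3³ + 27·19² = 4·27 + 27·361 ≡ 11 (mod 23). Nonzero ⇒ E is nonsingular.
For each x ∈ F_23, compute rhs = x³ + 3·x + 19 mod 23, then count y ∈ F_23 with y² ≡ rhs.
  x = 0: rhs = 19, matching y values: none (0 points).
  x = 1: rhs = 0, matching y values: 0 (1 points).
  x = 2: rhs = 10, matching y values: none (0 points).
  x = 3: rhs = 9, matching y values: 3, 20 (2 points).
  x = 4: rhs = 3, matching y values: 7, 16 (2 points).
  x = 5: rhs = 21, matching y values: none (0 points).
  x = 6: rhs = 0, matching y values: 0 (1 points).
  x = 7: rhs = 15, matching y values: none (0 points).
  x = 8: rhs = 3, matching y values: 7, 16 (2 points).
  x = 9: rhs = 16, matching y values: 4, 19 (2 points).
  x = 10: rhs = 14, matching y values: none (0 points).
  x = 11: rhs = 3, matching y values: 7, 16 (2 points).
  x = 12: rhs = 12, matching y values: 9, 14 (2 points).
  x = 13: rhs = 1, matching y values: 1, 22 (2 points).
  x = 14: rhs = 22, matching y values: none (0 points).
  x = 15: rhs = 12, matching y values: 9, 14 (2 points).
  x = 16: rhs = 0, matching y values: 0 (1 points).
  x = 17: rhs = 15, matching y values: none (0 points).
  x = 18: rhs = 17, matching y values: none (0 points).
  x = 19: rhs = 12, matching y values: 9, 14 (2 points).
  x = 20: rhs = 6, matching y values: 11, 12 (2 points).
  x = 21: rhs = 5, matching y values: none (0 points).
  x = 22: rhs = 15, matching y values: none (0 points).
Total affine count: 23.
Full point count |E(F_23)| = 23 + 1 = 24.
Hasse bound: |24 − (23+1)| = |0| = 0 ≤ 2√23 ≈ 9.5917 ✓.


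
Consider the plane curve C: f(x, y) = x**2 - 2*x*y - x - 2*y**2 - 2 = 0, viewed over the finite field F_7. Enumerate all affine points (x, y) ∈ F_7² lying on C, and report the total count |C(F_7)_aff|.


Affine F_7-points: {(1, 2), (1, 4), (2, 0), (2, 5), (4, 1), (4, 2), (6, 0), (6, 1)}; count = 8.

For each of the 49 pairs (x, y) ∈ F_7², evaluate f(x, y) mod 7. Record the zeros.
  x = 0: [0↦5, 1↦3, 2↦4, 3↦1, 4↦1, 5↦4, 6↦3]  zeros at y ∈ ∅
  x = 1: [0↦5, 1↦1, 2↦0, 3↦2, 4↦0, 5↦1, 6↦5]  zeros at y ∈ {2, 4}
  x = 2: [0↦0, 1↦1, 2↦5, 3↦5, 4↦1, 5↦0, 6↦2]  zeros at y ∈ {0, 5}
  x = 3: [0↦4, 1↦3, 2↦5, 3↦3, 4↦4, 5↦1, 6↦1]  zeros at y ∈ ∅
  x = 4: [0↦3, 1↦0, 2↦0, 3↦3, 4↦2, 5↦4, 6↦2]  zeros at y ∈ {1, 2}
  x = 5: [0↦4, 1↦6, 2↦4, 3↦5, 4↦2, 5↦2, 6↦5]  zeros at y ∈ ∅
  x = 6: [0↦0, 1↦0, 2↦3, 3↦2, 4↦4, 5↦2, 6↦3]  zeros at y ∈ {0, 1}
Collecting zeros: affine points = {(1, 2), (1, 4), (2, 0), (2, 5), (4, 1), (4, 2), (6, 0), (6, 1)}.
Total count |C(F_7)_aff| = 8.


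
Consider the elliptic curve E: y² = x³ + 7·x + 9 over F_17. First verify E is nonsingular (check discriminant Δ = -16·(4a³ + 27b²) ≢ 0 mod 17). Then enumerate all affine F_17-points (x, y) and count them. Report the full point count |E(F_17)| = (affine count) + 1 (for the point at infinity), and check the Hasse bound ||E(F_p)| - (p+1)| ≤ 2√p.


Affine points = {(0, 3), (0, 14), (1, 0), (4, 4), (4, 13), (5, 4), (5, 13), (8, 4), (8, 13), (9, 6), (9, 11), (10, 5), (10, 12), (12, 6), (12, 11), (13, 6), (13, 11), (15, 2), (15, 15), (16, 1), (16, 16)}; affine count = 21; |E(F_17)| = 22.

Discriminant check: Δ ∝ 4a³ + 27b² = 4·7³ + 27·9² = 4·343 + 27·81 ≡ 6 (mod 17). Nonzero ⇒ E is nonsingular.
For each x ∈ F_17, compute rhs = x³ + 7·x + 9 mod 17, then count y ∈ F_17 with y² ≡ rhs.
  x = 0: rhs = 9, matching y values: 3, 14 (2 points).
  x = 1: rhs = 0, matching y values: 0 (1 points).
  x = 2: rhs = 14, matching y values: none (0 points).
  x = 3: rhs = 6, matching y values: none (0 points).
  x = 4: rhs = 16, matching y values: 4, 13 (2 points).
  x = 5: rhs = 16, matching y values: 4, 13 (2 points).
  x = 6: rhs = 12, matching y values: none (0 points).
  x = 7: rhs = 10, matching y values: none (0 points).
  x = 8: rhs = 16, matching y values: 4, 13 (2 points).
  x = 9: rhs = 2, matching y values: 6, 11 (2 points).
  x = 10: rhs = 8, matching y values: 5, 12 (2 points).
  x = 11: rhs = 6, matching y values: none (0 points).
  x = 12: rhs = 2, matching y values: 6, 11 (2 points).
  x = 13: rhs = 2, matching y values: 6, 11 (2 points).
  x = 14: rhs = 12, matching y values: none (0 points).
  x = 15: rhs = 4, matching y values: 2, 15 (2 points).
  x = 16: rhs = 1, matching y values: 1, 16 (2 points).
Total affine count: 21.
Full point count |E(F_17)| = 21 + 1 = 22.
Hasse bound: |22 − (17+1)| = |4| = 4 ≤ 2√17 ≈ 8.2462 ✓.
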